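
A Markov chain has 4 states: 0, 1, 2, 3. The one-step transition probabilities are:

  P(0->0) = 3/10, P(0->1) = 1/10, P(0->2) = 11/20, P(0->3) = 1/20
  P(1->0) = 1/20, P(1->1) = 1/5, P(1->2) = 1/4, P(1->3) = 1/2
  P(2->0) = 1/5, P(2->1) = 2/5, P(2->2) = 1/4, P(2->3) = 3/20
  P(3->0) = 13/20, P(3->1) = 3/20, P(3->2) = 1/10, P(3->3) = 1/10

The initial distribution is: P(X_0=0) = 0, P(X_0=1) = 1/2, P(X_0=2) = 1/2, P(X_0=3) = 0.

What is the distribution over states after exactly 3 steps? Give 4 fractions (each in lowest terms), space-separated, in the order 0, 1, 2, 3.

Propagating the distribution step by step (d_{t+1} = d_t * P):
d_0 = (0=0, 1=1/2, 2=1/2, 3=0)
  d_1[0] = 0*3/10 + 1/2*1/20 + 1/2*1/5 + 0*13/20 = 1/8
  d_1[1] = 0*1/10 + 1/2*1/5 + 1/2*2/5 + 0*3/20 = 3/10
  d_1[2] = 0*11/20 + 1/2*1/4 + 1/2*1/4 + 0*1/10 = 1/4
  d_1[3] = 0*1/20 + 1/2*1/2 + 1/2*3/20 + 0*1/10 = 13/40
d_1 = (0=1/8, 1=3/10, 2=1/4, 3=13/40)
  d_2[0] = 1/8*3/10 + 3/10*1/20 + 1/4*1/5 + 13/40*13/20 = 251/800
  d_2[1] = 1/8*1/10 + 3/10*1/5 + 1/4*2/5 + 13/40*3/20 = 177/800
  d_2[2] = 1/8*11/20 + 3/10*1/4 + 1/4*1/4 + 13/40*1/10 = 191/800
  d_2[3] = 1/8*1/20 + 3/10*1/2 + 1/4*3/20 + 13/40*1/10 = 181/800
d_2 = (0=251/800, 1=177/800, 2=191/800, 3=181/800)
  d_3[0] = 251/800*3/10 + 177/800*1/20 + 191/800*1/5 + 181/800*13/20 = 3/10
  d_3[1] = 251/800*1/10 + 177/800*1/5 + 191/800*2/5 + 181/800*3/20 = 3281/16000
  d_3[2] = 251/800*11/20 + 177/800*1/4 + 191/800*1/4 + 181/800*1/10 = 4963/16000
  d_3[3] = 251/800*1/20 + 177/800*1/2 + 191/800*3/20 + 181/800*1/10 = 739/4000
d_3 = (0=3/10, 1=3281/16000, 2=4963/16000, 3=739/4000)

Answer: 3/10 3281/16000 4963/16000 739/4000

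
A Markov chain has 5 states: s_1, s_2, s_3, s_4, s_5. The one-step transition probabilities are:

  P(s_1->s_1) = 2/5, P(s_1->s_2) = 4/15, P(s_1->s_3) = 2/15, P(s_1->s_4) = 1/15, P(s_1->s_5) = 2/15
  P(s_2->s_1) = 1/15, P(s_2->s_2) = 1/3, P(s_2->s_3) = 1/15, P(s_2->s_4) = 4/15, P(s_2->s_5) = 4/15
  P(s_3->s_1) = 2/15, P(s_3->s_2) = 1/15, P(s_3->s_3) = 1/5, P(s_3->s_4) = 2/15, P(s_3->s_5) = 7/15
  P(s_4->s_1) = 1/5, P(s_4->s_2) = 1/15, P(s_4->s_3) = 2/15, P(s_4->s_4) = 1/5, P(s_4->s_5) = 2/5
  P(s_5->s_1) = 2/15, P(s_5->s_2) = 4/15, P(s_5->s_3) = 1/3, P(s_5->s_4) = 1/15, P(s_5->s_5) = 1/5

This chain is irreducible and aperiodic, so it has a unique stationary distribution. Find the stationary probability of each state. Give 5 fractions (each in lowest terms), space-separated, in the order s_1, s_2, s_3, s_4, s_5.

Answer: 5983/34175 7357/34175 6414/34175 964/6835 9601/34175

Derivation:
The stationary distribution satisfies pi = pi * P, i.e.:
  pi_s_1 = 2/5*pi_s_1 + 1/15*pi_s_2 + 2/15*pi_s_3 + 1/5*pi_s_4 + 2/15*pi_s_5
  pi_s_2 = 4/15*pi_s_1 + 1/3*pi_s_2 + 1/15*pi_s_3 + 1/15*pi_s_4 + 4/15*pi_s_5
  pi_s_3 = 2/15*pi_s_1 + 1/15*pi_s_2 + 1/5*pi_s_3 + 2/15*pi_s_4 + 1/3*pi_s_5
  pi_s_4 = 1/15*pi_s_1 + 4/15*pi_s_2 + 2/15*pi_s_3 + 1/5*pi_s_4 + 1/15*pi_s_5
  pi_s_5 = 2/15*pi_s_1 + 4/15*pi_s_2 + 7/15*pi_s_3 + 2/5*pi_s_4 + 1/5*pi_s_5
with normalization: pi_s_1 + pi_s_2 + pi_s_3 + pi_s_4 + pi_s_5 = 1.

Using the first 4 balance equations plus normalization, the linear system A*pi = b is:
  [-3/5, 1/15, 2/15, 1/5, 2/15] . pi = 0
  [4/15, -2/3, 1/15, 1/15, 4/15] . pi = 0
  [2/15, 1/15, -4/5, 2/15, 1/3] . pi = 0
  [1/15, 4/15, 2/15, -4/5, 1/15] . pi = 0
  [1, 1, 1, 1, 1] . pi = 1

Solving yields:
  pi_s_1 = 5983/34175
  pi_s_2 = 7357/34175
  pi_s_3 = 6414/34175
  pi_s_4 = 964/6835
  pi_s_5 = 9601/34175

Verification (pi * P):
  5983/34175*2/5 + 7357/34175*1/15 + 6414/34175*2/15 + 964/6835*1/5 + 9601/34175*2/15 = 5983/34175 = pi_s_1  (ok)
  5983/34175*4/15 + 7357/34175*1/3 + 6414/34175*1/15 + 964/6835*1/15 + 9601/34175*4/15 = 7357/34175 = pi_s_2  (ok)
  5983/34175*2/15 + 7357/34175*1/15 + 6414/34175*1/5 + 964/6835*2/15 + 9601/34175*1/3 = 6414/34175 = pi_s_3  (ok)
  5983/34175*1/15 + 7357/34175*4/15 + 6414/34175*2/15 + 964/6835*1/5 + 9601/34175*1/15 = 964/6835 = pi_s_4  (ok)
  5983/34175*2/15 + 7357/34175*4/15 + 6414/34175*7/15 + 964/6835*2/5 + 9601/34175*1/5 = 9601/34175 = pi_s_5  (ok)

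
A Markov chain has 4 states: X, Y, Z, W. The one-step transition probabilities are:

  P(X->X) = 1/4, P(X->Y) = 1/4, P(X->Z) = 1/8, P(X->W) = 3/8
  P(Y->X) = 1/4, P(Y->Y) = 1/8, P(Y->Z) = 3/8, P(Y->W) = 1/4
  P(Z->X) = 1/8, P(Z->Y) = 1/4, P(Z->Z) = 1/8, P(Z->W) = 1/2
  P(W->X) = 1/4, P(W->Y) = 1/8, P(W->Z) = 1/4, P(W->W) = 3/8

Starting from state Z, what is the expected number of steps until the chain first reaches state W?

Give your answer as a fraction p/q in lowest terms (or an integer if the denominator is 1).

Answer: 168/71

Derivation:
Let h_i = expected steps to first reach W from state i.
Boundary: h_W = 0.
First-step equations for the other states:
  h_X = 1 + 1/4*h_X + 1/4*h_Y + 1/8*h_Z + 3/8*h_W
  h_Y = 1 + 1/4*h_X + 1/8*h_Y + 3/8*h_Z + 1/4*h_W
  h_Z = 1 + 1/8*h_X + 1/4*h_Y + 1/8*h_Z + 1/2*h_W

Substituting h_W = 0 and rearranging gives the linear system (I - Q) h = 1:
  [3/4, -1/4, -1/8] . (h_X, h_Y, h_Z) = 1
  [-1/4, 7/8, -3/8] . (h_X, h_Y, h_Z) = 1
  [-1/8, -1/4, 7/8] . (h_X, h_Y, h_Z) = 1

Solving yields:
  h_X = 192/71
  h_Y = 208/71
  h_Z = 168/71

Starting state is Z, so the expected hitting time is h_Z = 168/71.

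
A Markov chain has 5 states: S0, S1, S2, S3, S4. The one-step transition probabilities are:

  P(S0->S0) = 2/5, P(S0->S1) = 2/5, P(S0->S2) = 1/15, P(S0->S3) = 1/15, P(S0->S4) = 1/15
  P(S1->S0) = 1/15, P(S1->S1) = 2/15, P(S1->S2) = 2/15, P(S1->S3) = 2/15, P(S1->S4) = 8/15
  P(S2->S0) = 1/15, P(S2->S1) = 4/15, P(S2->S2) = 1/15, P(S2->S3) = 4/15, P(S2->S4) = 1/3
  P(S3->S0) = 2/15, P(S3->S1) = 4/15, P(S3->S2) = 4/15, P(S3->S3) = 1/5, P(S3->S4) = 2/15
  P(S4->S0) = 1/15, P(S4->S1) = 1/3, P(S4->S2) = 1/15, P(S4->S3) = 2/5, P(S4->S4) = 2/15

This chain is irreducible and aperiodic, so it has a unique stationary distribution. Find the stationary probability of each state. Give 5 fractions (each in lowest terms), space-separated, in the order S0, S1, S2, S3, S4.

Answer: 6196/50537 13384/50537 6546/50537 11423/50537 12988/50537

Derivation:
The stationary distribution satisfies pi = pi * P, i.e.:
  pi_S0 = 2/5*pi_S0 + 1/15*pi_S1 + 1/15*pi_S2 + 2/15*pi_S3 + 1/15*pi_S4
  pi_S1 = 2/5*pi_S0 + 2/15*pi_S1 + 4/15*pi_S2 + 4/15*pi_S3 + 1/3*pi_S4
  pi_S2 = 1/15*pi_S0 + 2/15*pi_S1 + 1/15*pi_S2 + 4/15*pi_S3 + 1/15*pi_S4
  pi_S3 = 1/15*pi_S0 + 2/15*pi_S1 + 4/15*pi_S2 + 1/5*pi_S3 + 2/5*pi_S4
  pi_S4 = 1/15*pi_S0 + 8/15*pi_S1 + 1/3*pi_S2 + 2/15*pi_S3 + 2/15*pi_S4
with normalization: pi_S0 + pi_S1 + pi_S2 + pi_S3 + pi_S4 = 1.

Using the first 4 balance equations plus normalization, the linear system A*pi = b is:
  [-3/5, 1/15, 1/15, 2/15, 1/15] . pi = 0
  [2/5, -13/15, 4/15, 4/15, 1/3] . pi = 0
  [1/15, 2/15, -14/15, 4/15, 1/15] . pi = 0
  [1/15, 2/15, 4/15, -4/5, 2/5] . pi = 0
  [1, 1, 1, 1, 1] . pi = 1

Solving yields:
  pi_S0 = 6196/50537
  pi_S1 = 13384/50537
  pi_S2 = 6546/50537
  pi_S3 = 11423/50537
  pi_S4 = 12988/50537

Verification (pi * P):
  6196/50537*2/5 + 13384/50537*1/15 + 6546/50537*1/15 + 11423/50537*2/15 + 12988/50537*1/15 = 6196/50537 = pi_S0  (ok)
  6196/50537*2/5 + 13384/50537*2/15 + 6546/50537*4/15 + 11423/50537*4/15 + 12988/50537*1/3 = 13384/50537 = pi_S1  (ok)
  6196/50537*1/15 + 13384/50537*2/15 + 6546/50537*1/15 + 11423/50537*4/15 + 12988/50537*1/15 = 6546/50537 = pi_S2  (ok)
  6196/50537*1/15 + 13384/50537*2/15 + 6546/50537*4/15 + 11423/50537*1/5 + 12988/50537*2/5 = 11423/50537 = pi_S3  (ok)
  6196/50537*1/15 + 13384/50537*8/15 + 6546/50537*1/3 + 11423/50537*2/15 + 12988/50537*2/15 = 12988/50537 = pi_S4  (ok)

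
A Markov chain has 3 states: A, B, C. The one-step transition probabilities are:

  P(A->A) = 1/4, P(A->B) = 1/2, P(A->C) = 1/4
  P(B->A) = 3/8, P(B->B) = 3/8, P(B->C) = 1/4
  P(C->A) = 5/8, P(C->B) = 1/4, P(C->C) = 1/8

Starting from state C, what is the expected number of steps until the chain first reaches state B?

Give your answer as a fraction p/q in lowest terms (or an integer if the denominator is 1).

Answer: 11/4

Derivation:
Let h_i = expected steps to first reach B from state i.
Boundary: h_B = 0.
First-step equations for the other states:
  h_A = 1 + 1/4*h_A + 1/2*h_B + 1/4*h_C
  h_C = 1 + 5/8*h_A + 1/4*h_B + 1/8*h_C

Substituting h_B = 0 and rearranging gives the linear system (I - Q) h = 1:
  [3/4, -1/4] . (h_A, h_C) = 1
  [-5/8, 7/8] . (h_A, h_C) = 1

Solving yields:
  h_A = 9/4
  h_C = 11/4

Starting state is C, so the expected hitting time is h_C = 11/4.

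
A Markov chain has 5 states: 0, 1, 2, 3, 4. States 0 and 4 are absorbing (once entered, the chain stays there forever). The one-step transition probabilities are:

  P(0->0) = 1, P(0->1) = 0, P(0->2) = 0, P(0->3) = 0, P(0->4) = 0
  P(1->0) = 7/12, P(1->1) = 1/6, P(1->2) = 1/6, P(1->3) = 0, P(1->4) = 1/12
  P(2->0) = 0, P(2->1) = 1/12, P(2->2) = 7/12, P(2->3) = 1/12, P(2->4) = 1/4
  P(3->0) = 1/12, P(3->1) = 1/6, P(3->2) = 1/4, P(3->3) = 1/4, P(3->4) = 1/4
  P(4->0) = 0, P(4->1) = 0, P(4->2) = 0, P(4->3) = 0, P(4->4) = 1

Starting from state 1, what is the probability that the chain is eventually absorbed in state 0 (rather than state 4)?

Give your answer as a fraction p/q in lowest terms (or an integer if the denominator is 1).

Answer: 148/199

Derivation:
Let a_i = P(absorbed in 0 | start in state i).
Boundary conditions: a_0 = 1, a_4 = 0.
For each transient state i, a_i = sum_j P(i->j) * a_j:
  a_1 = 7/12*a_0 + 1/6*a_1 + 1/6*a_2 + 0*a_3 + 1/12*a_4
  a_2 = 0*a_0 + 1/12*a_1 + 7/12*a_2 + 1/12*a_3 + 1/4*a_4
  a_3 = 1/12*a_0 + 1/6*a_1 + 1/4*a_2 + 1/4*a_3 + 1/4*a_4

Substituting a_0 = 1 and a_4 = 0, rearrange to (I - Q) a = r where r[i] = P(i -> 0):
  [5/6, -1/6, 0] . (a_1, a_2, a_3) = 7/12
  [-1/12, 5/12, -1/12] . (a_1, a_2, a_3) = 0
  [-1/6, -1/4, 3/4] . (a_1, a_2, a_3) = 1/12

Solving yields:
  a_1 = 148/199
  a_2 = 87/398
  a_3 = 139/398

Starting state is 1, so the absorption probability is a_1 = 148/199.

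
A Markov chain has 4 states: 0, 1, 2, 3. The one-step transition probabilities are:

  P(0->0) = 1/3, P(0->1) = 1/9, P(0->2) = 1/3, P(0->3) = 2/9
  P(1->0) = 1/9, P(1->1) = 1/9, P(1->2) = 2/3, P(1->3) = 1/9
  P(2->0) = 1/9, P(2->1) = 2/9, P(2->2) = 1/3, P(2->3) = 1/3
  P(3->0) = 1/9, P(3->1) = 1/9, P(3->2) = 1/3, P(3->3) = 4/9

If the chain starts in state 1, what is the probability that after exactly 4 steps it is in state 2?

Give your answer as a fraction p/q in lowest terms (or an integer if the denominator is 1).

Answer: 280/729

Derivation:
Computing P^4 by repeated multiplication:
P^1 =
  0: [1/3, 1/9, 1/3, 2/9]
  1: [1/9, 1/9, 2/3, 1/9]
  2: [1/9, 2/9, 1/3, 1/3]
  3: [1/9, 1/9, 1/3, 4/9]
P^2 =
  0: [5/27, 4/27, 10/27, 8/27]
  1: [11/81, 5/27, 10/27, 25/81]
  2: [11/81, 4/27, 11/27, 25/81]
  3: [11/81, 4/27, 10/27, 28/81]
P^3 =
  0: [37/243, 37/243, 31/81, 76/243]
  1: [103/729, 37/243, 32/81, 227/729]
  2: [103/729, 38/243, 31/81, 233/729]
  3: [103/729, 37/243, 31/81, 236/729]
P^4 =
  0: [317/2187, 112/729, 280/729, 694/2187]
  1: [935/6561, 113/729, 280/729, 2089/6561]
  2: [935/6561, 112/729, 281/729, 2089/6561]
  3: [935/6561, 112/729, 280/729, 2098/6561]

(P^4)[1 -> 2] = 280/729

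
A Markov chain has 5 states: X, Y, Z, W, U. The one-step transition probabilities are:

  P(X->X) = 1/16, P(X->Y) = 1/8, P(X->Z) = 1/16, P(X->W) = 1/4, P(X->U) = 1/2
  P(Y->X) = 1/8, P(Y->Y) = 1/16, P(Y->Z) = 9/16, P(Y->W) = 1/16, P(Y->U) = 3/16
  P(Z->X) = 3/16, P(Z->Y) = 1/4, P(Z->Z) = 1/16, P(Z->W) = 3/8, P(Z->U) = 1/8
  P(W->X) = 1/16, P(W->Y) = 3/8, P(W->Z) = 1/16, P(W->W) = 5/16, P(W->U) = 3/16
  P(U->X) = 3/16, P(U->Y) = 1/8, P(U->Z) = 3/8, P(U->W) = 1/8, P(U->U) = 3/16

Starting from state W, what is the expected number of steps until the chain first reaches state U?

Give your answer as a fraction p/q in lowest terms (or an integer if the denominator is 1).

Answer: 23040/4781

Derivation:
Let h_i = expected steps to first reach U from state i.
Boundary: h_U = 0.
First-step equations for the other states:
  h_X = 1 + 1/16*h_X + 1/8*h_Y + 1/16*h_Z + 1/4*h_W + 1/2*h_U
  h_Y = 1 + 1/8*h_X + 1/16*h_Y + 9/16*h_Z + 1/16*h_W + 3/16*h_U
  h_Z = 1 + 3/16*h_X + 1/4*h_Y + 1/16*h_Z + 3/8*h_W + 1/8*h_U
  h_W = 1 + 1/16*h_X + 3/8*h_Y + 1/16*h_Z + 5/16*h_W + 3/16*h_U

Substituting h_U = 0 and rearranging gives the linear system (I - Q) h = 1:
  [15/16, -1/8, -1/16, -1/4] . (h_X, h_Y, h_Z, h_W) = 1
  [-1/8, 15/16, -9/16, -1/16] . (h_X, h_Y, h_Z, h_W) = 1
  [-3/16, -1/4, 15/16, -3/8] . (h_X, h_Y, h_Z, h_W) = 1
  [-1/16, -3/8, -1/16, 11/16] . (h_X, h_Y, h_Z, h_W) = 1

Solving yields:
  h_X = 15872/4781
  h_Y = 22912/4781
  h_Z = 23600/4781
  h_W = 23040/4781

Starting state is W, so the expected hitting time is h_W = 23040/4781.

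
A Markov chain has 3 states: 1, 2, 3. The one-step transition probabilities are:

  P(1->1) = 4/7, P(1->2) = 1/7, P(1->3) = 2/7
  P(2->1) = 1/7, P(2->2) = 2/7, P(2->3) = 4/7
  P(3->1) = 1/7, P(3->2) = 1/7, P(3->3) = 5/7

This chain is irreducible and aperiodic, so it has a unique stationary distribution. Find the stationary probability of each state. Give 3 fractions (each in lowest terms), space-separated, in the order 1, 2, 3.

The stationary distribution satisfies pi = pi * P, i.e.:
  pi_1 = 4/7*pi_1 + 1/7*pi_2 + 1/7*pi_3
  pi_2 = 1/7*pi_1 + 2/7*pi_2 + 1/7*pi_3
  pi_3 = 2/7*pi_1 + 4/7*pi_2 + 5/7*pi_3
with normalization: pi_1 + pi_2 + pi_3 = 1.

Using the first 2 balance equations plus normalization, the linear system A*pi = b is:
  [-3/7, 1/7, 1/7] . pi = 0
  [1/7, -5/7, 1/7] . pi = 0
  [1, 1, 1] . pi = 1

Solving yields:
  pi_1 = 1/4
  pi_2 = 1/6
  pi_3 = 7/12

Verification (pi * P):
  1/4*4/7 + 1/6*1/7 + 7/12*1/7 = 1/4 = pi_1  (ok)
  1/4*1/7 + 1/6*2/7 + 7/12*1/7 = 1/6 = pi_2  (ok)
  1/4*2/7 + 1/6*4/7 + 7/12*5/7 = 7/12 = pi_3  (ok)

Answer: 1/4 1/6 7/12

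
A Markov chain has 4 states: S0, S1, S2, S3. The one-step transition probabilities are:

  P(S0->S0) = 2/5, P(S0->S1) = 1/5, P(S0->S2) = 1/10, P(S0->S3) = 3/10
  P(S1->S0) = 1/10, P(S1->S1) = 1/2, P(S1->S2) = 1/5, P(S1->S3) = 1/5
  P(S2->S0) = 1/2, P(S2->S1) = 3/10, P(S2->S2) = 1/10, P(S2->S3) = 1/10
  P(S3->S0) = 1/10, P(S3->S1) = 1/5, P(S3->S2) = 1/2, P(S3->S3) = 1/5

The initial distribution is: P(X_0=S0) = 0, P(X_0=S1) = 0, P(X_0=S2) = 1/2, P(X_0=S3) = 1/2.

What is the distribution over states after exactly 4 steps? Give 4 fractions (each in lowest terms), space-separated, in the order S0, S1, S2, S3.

Answer: 2643/10000 6281/20000 27/125 4113/20000

Derivation:
Propagating the distribution step by step (d_{t+1} = d_t * P):
d_0 = (S0=0, S1=0, S2=1/2, S3=1/2)
  d_1[S0] = 0*2/5 + 0*1/10 + 1/2*1/2 + 1/2*1/10 = 3/10
  d_1[S1] = 0*1/5 + 0*1/2 + 1/2*3/10 + 1/2*1/5 = 1/4
  d_1[S2] = 0*1/10 + 0*1/5 + 1/2*1/10 + 1/2*1/2 = 3/10
  d_1[S3] = 0*3/10 + 0*1/5 + 1/2*1/10 + 1/2*1/5 = 3/20
d_1 = (S0=3/10, S1=1/4, S2=3/10, S3=3/20)
  d_2[S0] = 3/10*2/5 + 1/4*1/10 + 3/10*1/2 + 3/20*1/10 = 31/100
  d_2[S1] = 3/10*1/5 + 1/4*1/2 + 3/10*3/10 + 3/20*1/5 = 61/200
  d_2[S2] = 3/10*1/10 + 1/4*1/5 + 3/10*1/10 + 3/20*1/2 = 37/200
  d_2[S3] = 3/10*3/10 + 1/4*1/5 + 3/10*1/10 + 3/20*1/5 = 1/5
d_2 = (S0=31/100, S1=61/200, S2=37/200, S3=1/5)
  d_3[S0] = 31/100*2/5 + 61/200*1/10 + 37/200*1/2 + 1/5*1/10 = 267/1000
  d_3[S1] = 31/100*1/5 + 61/200*1/2 + 37/200*3/10 + 1/5*1/5 = 31/100
  d_3[S2] = 31/100*1/10 + 61/200*1/5 + 37/200*1/10 + 1/5*1/2 = 421/2000
  d_3[S3] = 31/100*3/10 + 61/200*1/5 + 37/200*1/10 + 1/5*1/5 = 17/80
d_3 = (S0=267/1000, S1=31/100, S2=421/2000, S3=17/80)
  d_4[S0] = 267/1000*2/5 + 31/100*1/10 + 421/2000*1/2 + 17/80*1/10 = 2643/10000
  d_4[S1] = 267/1000*1/5 + 31/100*1/2 + 421/2000*3/10 + 17/80*1/5 = 6281/20000
  d_4[S2] = 267/1000*1/10 + 31/100*1/5 + 421/2000*1/10 + 17/80*1/2 = 27/125
  d_4[S3] = 267/1000*3/10 + 31/100*1/5 + 421/2000*1/10 + 17/80*1/5 = 4113/20000
d_4 = (S0=2643/10000, S1=6281/20000, S2=27/125, S3=4113/20000)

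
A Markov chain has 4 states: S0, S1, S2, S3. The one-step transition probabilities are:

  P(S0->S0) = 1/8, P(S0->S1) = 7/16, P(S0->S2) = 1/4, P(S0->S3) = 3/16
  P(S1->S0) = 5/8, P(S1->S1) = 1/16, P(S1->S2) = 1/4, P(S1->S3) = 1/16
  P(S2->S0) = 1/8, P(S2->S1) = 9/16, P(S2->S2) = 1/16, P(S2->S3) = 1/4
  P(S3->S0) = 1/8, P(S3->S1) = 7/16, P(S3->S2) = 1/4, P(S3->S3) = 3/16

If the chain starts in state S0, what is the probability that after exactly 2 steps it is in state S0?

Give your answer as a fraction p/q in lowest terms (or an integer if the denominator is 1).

Answer: 11/32

Derivation:
Computing P^2 by repeated multiplication:
P^1 =
  S0: [1/8, 7/16, 1/4, 3/16]
  S1: [5/8, 1/16, 1/4, 1/16]
  S2: [1/8, 9/16, 1/16, 1/4]
  S3: [1/8, 7/16, 1/4, 3/16]
P^2 =
  S0: [11/32, 39/128, 13/64, 19/128]
  S1: [5/32, 57/128, 13/64, 25/128]
  S2: [13/32, 15/64, 61/256, 31/256]
  S3: [11/32, 39/128, 13/64, 19/128]

(P^2)[S0 -> S0] = 11/32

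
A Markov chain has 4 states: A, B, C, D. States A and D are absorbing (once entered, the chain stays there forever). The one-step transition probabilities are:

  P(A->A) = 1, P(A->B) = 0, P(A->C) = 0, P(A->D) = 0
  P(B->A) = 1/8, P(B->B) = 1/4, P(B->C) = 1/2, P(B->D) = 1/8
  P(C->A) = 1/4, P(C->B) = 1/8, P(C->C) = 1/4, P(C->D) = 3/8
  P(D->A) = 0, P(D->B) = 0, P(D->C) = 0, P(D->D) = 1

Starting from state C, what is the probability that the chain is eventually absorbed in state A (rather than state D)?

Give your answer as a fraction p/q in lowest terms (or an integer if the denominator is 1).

Answer: 13/32

Derivation:
Let a_i = P(absorbed in A | start in state i).
Boundary conditions: a_A = 1, a_D = 0.
For each transient state i, a_i = sum_j P(i->j) * a_j:
  a_B = 1/8*a_A + 1/4*a_B + 1/2*a_C + 1/8*a_D
  a_C = 1/4*a_A + 1/8*a_B + 1/4*a_C + 3/8*a_D

Substituting a_A = 1 and a_D = 0, rearrange to (I - Q) a = r where r[i] = P(i -> A):
  [3/4, -1/2] . (a_B, a_C) = 1/8
  [-1/8, 3/4] . (a_B, a_C) = 1/4

Solving yields:
  a_B = 7/16
  a_C = 13/32

Starting state is C, so the absorption probability is a_C = 13/32.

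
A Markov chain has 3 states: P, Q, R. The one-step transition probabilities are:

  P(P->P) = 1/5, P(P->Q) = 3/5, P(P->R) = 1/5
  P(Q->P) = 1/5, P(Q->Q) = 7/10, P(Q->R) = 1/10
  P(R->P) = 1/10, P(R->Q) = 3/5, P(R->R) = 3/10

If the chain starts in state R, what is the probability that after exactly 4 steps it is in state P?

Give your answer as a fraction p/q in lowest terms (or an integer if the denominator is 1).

Answer: 1849/10000

Derivation:
Computing P^4 by repeated multiplication:
P^1 =
  P: [1/5, 3/5, 1/5]
  Q: [1/5, 7/10, 1/10]
  R: [1/10, 3/5, 3/10]
P^2 =
  P: [9/50, 33/50, 4/25]
  Q: [19/100, 67/100, 7/50]
  R: [17/100, 33/50, 17/100]
P^3 =
  P: [23/125, 333/500, 3/20]
  Q: [93/500, 667/1000, 147/1000]
  R: [183/1000, 333/500, 151/1000]
P^4 =
  P: [37/200, 3333/5000, 371/2500]
  Q: [1853/10000, 6667/10000, 37/250]
  R: [1849/10000, 3333/5000, 297/2000]

(P^4)[R -> P] = 1849/10000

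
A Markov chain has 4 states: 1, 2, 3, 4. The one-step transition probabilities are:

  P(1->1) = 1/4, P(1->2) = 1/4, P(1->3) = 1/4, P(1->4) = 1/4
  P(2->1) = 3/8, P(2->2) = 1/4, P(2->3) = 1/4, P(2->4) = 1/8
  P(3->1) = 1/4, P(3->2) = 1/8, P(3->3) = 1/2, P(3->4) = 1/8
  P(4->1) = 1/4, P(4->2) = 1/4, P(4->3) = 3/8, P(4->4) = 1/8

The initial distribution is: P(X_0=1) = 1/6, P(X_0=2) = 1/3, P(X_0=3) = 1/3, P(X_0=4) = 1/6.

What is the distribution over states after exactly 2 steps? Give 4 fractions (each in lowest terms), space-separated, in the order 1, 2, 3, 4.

Propagating the distribution step by step (d_{t+1} = d_t * P):
d_0 = (1=1/6, 2=1/3, 3=1/3, 4=1/6)
  d_1[1] = 1/6*1/4 + 1/3*3/8 + 1/3*1/4 + 1/6*1/4 = 7/24
  d_1[2] = 1/6*1/4 + 1/3*1/4 + 1/3*1/8 + 1/6*1/4 = 5/24
  d_1[3] = 1/6*1/4 + 1/3*1/4 + 1/3*1/2 + 1/6*3/8 = 17/48
  d_1[4] = 1/6*1/4 + 1/3*1/8 + 1/3*1/8 + 1/6*1/8 = 7/48
d_1 = (1=7/24, 2=5/24, 3=17/48, 4=7/48)
  d_2[1] = 7/24*1/4 + 5/24*3/8 + 17/48*1/4 + 7/48*1/4 = 53/192
  d_2[2] = 7/24*1/4 + 5/24*1/4 + 17/48*1/8 + 7/48*1/4 = 79/384
  d_2[3] = 7/24*1/4 + 5/24*1/4 + 17/48*1/2 + 7/48*3/8 = 137/384
  d_2[4] = 7/24*1/4 + 5/24*1/8 + 17/48*1/8 + 7/48*1/8 = 31/192
d_2 = (1=53/192, 2=79/384, 3=137/384, 4=31/192)

Answer: 53/192 79/384 137/384 31/192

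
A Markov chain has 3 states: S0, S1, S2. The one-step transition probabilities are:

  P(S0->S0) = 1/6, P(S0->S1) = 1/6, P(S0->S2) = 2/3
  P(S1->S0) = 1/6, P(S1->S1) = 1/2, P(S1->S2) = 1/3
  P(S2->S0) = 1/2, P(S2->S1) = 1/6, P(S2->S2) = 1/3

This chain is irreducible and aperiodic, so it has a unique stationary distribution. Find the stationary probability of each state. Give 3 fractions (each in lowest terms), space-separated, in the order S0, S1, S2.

Answer: 5/16 1/4 7/16

Derivation:
The stationary distribution satisfies pi = pi * P, i.e.:
  pi_S0 = 1/6*pi_S0 + 1/6*pi_S1 + 1/2*pi_S2
  pi_S1 = 1/6*pi_S0 + 1/2*pi_S1 + 1/6*pi_S2
  pi_S2 = 2/3*pi_S0 + 1/3*pi_S1 + 1/3*pi_S2
with normalization: pi_S0 + pi_S1 + pi_S2 = 1.

Using the first 2 balance equations plus normalization, the linear system A*pi = b is:
  [-5/6, 1/6, 1/2] . pi = 0
  [1/6, -1/2, 1/6] . pi = 0
  [1, 1, 1] . pi = 1

Solving yields:
  pi_S0 = 5/16
  pi_S1 = 1/4
  pi_S2 = 7/16

Verification (pi * P):
  5/16*1/6 + 1/4*1/6 + 7/16*1/2 = 5/16 = pi_S0  (ok)
  5/16*1/6 + 1/4*1/2 + 7/16*1/6 = 1/4 = pi_S1  (ok)
  5/16*2/3 + 1/4*1/3 + 7/16*1/3 = 7/16 = pi_S2  (ok)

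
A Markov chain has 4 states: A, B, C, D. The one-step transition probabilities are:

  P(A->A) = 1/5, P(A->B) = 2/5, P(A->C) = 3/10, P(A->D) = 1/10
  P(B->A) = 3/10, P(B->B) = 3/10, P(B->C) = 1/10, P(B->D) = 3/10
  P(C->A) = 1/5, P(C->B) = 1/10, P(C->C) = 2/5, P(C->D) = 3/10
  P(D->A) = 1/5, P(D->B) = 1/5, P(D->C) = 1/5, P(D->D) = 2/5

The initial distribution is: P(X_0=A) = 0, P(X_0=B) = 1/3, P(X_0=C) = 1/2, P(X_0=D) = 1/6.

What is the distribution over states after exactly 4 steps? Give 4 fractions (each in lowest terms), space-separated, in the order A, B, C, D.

Answer: 269/1200 7319/30000 4963/20000 17023/60000

Derivation:
Propagating the distribution step by step (d_{t+1} = d_t * P):
d_0 = (A=0, B=1/3, C=1/2, D=1/6)
  d_1[A] = 0*1/5 + 1/3*3/10 + 1/2*1/5 + 1/6*1/5 = 7/30
  d_1[B] = 0*2/5 + 1/3*3/10 + 1/2*1/10 + 1/6*1/5 = 11/60
  d_1[C] = 0*3/10 + 1/3*1/10 + 1/2*2/5 + 1/6*1/5 = 4/15
  d_1[D] = 0*1/10 + 1/3*3/10 + 1/2*3/10 + 1/6*2/5 = 19/60
d_1 = (A=7/30, B=11/60, C=4/15, D=19/60)
  d_2[A] = 7/30*1/5 + 11/60*3/10 + 4/15*1/5 + 19/60*1/5 = 131/600
  d_2[B] = 7/30*2/5 + 11/60*3/10 + 4/15*1/10 + 19/60*1/5 = 143/600
  d_2[C] = 7/30*3/10 + 11/60*1/10 + 4/15*2/5 + 19/60*1/5 = 31/120
  d_2[D] = 7/30*1/10 + 11/60*3/10 + 4/15*3/10 + 19/60*2/5 = 57/200
d_2 = (A=131/600, B=143/600, C=31/120, D=57/200)
  d_3[A] = 131/600*1/5 + 143/600*3/10 + 31/120*1/5 + 57/200*1/5 = 1343/6000
  d_3[B] = 131/600*2/5 + 143/600*3/10 + 31/120*1/10 + 57/200*1/5 = 29/120
  d_3[C] = 131/600*3/10 + 143/600*1/10 + 31/120*2/5 + 57/200*1/5 = 749/3000
  d_3[D] = 131/600*1/10 + 143/600*3/10 + 31/120*3/10 + 57/200*2/5 = 1709/6000
d_3 = (A=1343/6000, B=29/120, C=749/3000, D=1709/6000)
  d_4[A] = 1343/6000*1/5 + 29/120*3/10 + 749/3000*1/5 + 1709/6000*1/5 = 269/1200
  d_4[B] = 1343/6000*2/5 + 29/120*3/10 + 749/3000*1/10 + 1709/6000*1/5 = 7319/30000
  d_4[C] = 1343/6000*3/10 + 29/120*1/10 + 749/3000*2/5 + 1709/6000*1/5 = 4963/20000
  d_4[D] = 1343/6000*1/10 + 29/120*3/10 + 749/3000*3/10 + 1709/6000*2/5 = 17023/60000
d_4 = (A=269/1200, B=7319/30000, C=4963/20000, D=17023/60000)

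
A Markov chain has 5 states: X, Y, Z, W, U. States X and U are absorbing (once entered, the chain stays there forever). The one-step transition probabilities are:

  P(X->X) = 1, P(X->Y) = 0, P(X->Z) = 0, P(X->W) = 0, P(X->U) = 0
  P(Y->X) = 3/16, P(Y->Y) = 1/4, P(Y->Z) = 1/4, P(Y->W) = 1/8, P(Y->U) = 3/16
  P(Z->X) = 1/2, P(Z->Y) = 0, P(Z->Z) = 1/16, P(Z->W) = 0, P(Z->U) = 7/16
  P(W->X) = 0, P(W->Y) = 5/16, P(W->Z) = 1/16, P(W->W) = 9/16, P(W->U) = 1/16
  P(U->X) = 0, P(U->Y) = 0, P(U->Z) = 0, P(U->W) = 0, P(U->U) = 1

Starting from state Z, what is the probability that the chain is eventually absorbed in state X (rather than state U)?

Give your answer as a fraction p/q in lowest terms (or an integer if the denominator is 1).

Let a_i = P(absorbed in X | start in state i).
Boundary conditions: a_X = 1, a_U = 0.
For each transient state i, a_i = sum_j P(i->j) * a_j:
  a_Y = 3/16*a_X + 1/4*a_Y + 1/4*a_Z + 1/8*a_W + 3/16*a_U
  a_Z = 1/2*a_X + 0*a_Y + 1/16*a_Z + 0*a_W + 7/16*a_U
  a_W = 0*a_X + 5/16*a_Y + 1/16*a_Z + 9/16*a_W + 1/16*a_U

Substituting a_X = 1 and a_U = 0, rearrange to (I - Q) a = r where r[i] = P(i -> X):
  [3/4, -1/4, -1/8] . (a_Y, a_Z, a_W) = 3/16
  [0, 15/16, 0] . (a_Y, a_Z, a_W) = 1/2
  [-5/16, -1/16, 7/16] . (a_Y, a_Z, a_W) = 0

Solving yields:
  a_Y = 1/2
  a_Z = 8/15
  a_W = 13/30

Starting state is Z, so the absorption probability is a_Z = 8/15.

Answer: 8/15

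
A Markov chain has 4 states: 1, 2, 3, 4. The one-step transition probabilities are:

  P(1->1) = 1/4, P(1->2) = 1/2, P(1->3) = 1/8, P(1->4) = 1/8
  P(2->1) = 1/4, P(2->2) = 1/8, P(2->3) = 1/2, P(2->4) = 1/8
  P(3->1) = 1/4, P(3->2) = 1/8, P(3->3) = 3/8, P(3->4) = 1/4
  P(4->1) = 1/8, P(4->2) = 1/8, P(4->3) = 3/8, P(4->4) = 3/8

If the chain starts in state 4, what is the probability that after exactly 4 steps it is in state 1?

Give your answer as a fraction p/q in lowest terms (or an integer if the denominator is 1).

Computing P^4 by repeated multiplication:
P^1 =
  1: [1/4, 1/2, 1/8, 1/8]
  2: [1/4, 1/8, 1/2, 1/8]
  3: [1/4, 1/8, 3/8, 1/4]
  4: [1/8, 1/8, 3/8, 3/8]
P^2 =
  1: [15/64, 7/32, 3/8, 11/64]
  2: [15/64, 7/32, 21/64, 7/32]
  3: [7/32, 7/32, 21/64, 15/64]
  4: [13/64, 11/64, 23/64, 17/64]
P^3 =
  1: [117/512, 109/512, 11/32, 55/256]
  2: [57/256, 109/512, 11/32, 113/512]
  3: [113/512, 53/256, 89/256, 115/512]
  4: [111/512, 103/512, 177/512, 121/512]
P^4 =
  1: [457/2048, 863/4096, 1411/4096, 227/1024]
  2: [911/4096, 427/2048, 1417/4096, 457/2048]
  3: [909/4096, 851/4096, 177/512, 115/512]
  4: [903/4096, 845/4096, 1417/4096, 931/4096]

(P^4)[4 -> 1] = 903/4096

Answer: 903/4096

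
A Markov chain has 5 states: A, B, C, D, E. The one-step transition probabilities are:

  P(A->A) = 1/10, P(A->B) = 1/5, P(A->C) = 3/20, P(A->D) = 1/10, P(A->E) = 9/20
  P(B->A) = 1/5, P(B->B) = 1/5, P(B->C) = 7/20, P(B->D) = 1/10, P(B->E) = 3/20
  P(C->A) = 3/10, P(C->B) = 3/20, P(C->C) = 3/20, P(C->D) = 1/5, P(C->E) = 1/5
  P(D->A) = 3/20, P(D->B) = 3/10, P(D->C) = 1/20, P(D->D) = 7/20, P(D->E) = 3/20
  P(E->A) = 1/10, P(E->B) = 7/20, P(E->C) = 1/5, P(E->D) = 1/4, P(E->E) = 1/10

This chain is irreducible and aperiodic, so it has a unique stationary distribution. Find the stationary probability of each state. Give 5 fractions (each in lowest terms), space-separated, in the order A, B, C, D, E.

The stationary distribution satisfies pi = pi * P, i.e.:
  pi_A = 1/10*pi_A + 1/5*pi_B + 3/10*pi_C + 3/20*pi_D + 1/10*pi_E
  pi_B = 1/5*pi_A + 1/5*pi_B + 3/20*pi_C + 3/10*pi_D + 7/20*pi_E
  pi_C = 3/20*pi_A + 7/20*pi_B + 3/20*pi_C + 1/20*pi_D + 1/5*pi_E
  pi_D = 1/10*pi_A + 1/10*pi_B + 1/5*pi_C + 7/20*pi_D + 1/4*pi_E
  pi_E = 9/20*pi_A + 3/20*pi_B + 1/5*pi_C + 3/20*pi_D + 1/10*pi_E
with normalization: pi_A + pi_B + pi_C + pi_D + pi_E = 1.

Using the first 4 balance equations plus normalization, the linear system A*pi = b is:
  [-9/10, 1/5, 3/10, 3/20, 1/10] . pi = 0
  [1/5, -4/5, 3/20, 3/10, 7/20] . pi = 0
  [3/20, 7/20, -17/20, 1/20, 1/5] . pi = 0
  [1/10, 1/10, 1/5, -13/20, 1/4] . pi = 0
  [1, 1, 1, 1, 1] . pi = 1

Solving yields:
  pi_A = 10361/60362
  pi_B = 43565/181086
  pi_C = 5683/30181
  pi_D = 17983/90543
  pi_E = 18187/90543

Verification (pi * P):
  10361/60362*1/10 + 43565/181086*1/5 + 5683/30181*3/10 + 17983/90543*3/20 + 18187/90543*1/10 = 10361/60362 = pi_A  (ok)
  10361/60362*1/5 + 43565/181086*1/5 + 5683/30181*3/20 + 17983/90543*3/10 + 18187/90543*7/20 = 43565/181086 = pi_B  (ok)
  10361/60362*3/20 + 43565/181086*7/20 + 5683/30181*3/20 + 17983/90543*1/20 + 18187/90543*1/5 = 5683/30181 = pi_C  (ok)
  10361/60362*1/10 + 43565/181086*1/10 + 5683/30181*1/5 + 17983/90543*7/20 + 18187/90543*1/4 = 17983/90543 = pi_D  (ok)
  10361/60362*9/20 + 43565/181086*3/20 + 5683/30181*1/5 + 17983/90543*3/20 + 18187/90543*1/10 = 18187/90543 = pi_E  (ok)

Answer: 10361/60362 43565/181086 5683/30181 17983/90543 18187/90543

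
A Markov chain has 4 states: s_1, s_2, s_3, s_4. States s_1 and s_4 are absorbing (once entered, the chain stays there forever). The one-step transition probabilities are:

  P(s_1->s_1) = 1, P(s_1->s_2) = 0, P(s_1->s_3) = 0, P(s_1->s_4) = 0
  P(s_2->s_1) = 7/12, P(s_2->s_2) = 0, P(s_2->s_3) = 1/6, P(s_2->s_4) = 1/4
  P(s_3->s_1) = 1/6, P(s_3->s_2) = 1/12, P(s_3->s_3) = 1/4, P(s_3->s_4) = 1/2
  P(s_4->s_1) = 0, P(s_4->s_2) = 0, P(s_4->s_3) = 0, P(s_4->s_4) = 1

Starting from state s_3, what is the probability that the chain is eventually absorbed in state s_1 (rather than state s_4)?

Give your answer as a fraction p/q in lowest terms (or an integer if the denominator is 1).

Let a_i = P(absorbed in s_1 | start in state i).
Boundary conditions: a_s_1 = 1, a_s_4 = 0.
For each transient state i, a_i = sum_j P(i->j) * a_j:
  a_s_2 = 7/12*a_s_1 + 0*a_s_2 + 1/6*a_s_3 + 1/4*a_s_4
  a_s_3 = 1/6*a_s_1 + 1/12*a_s_2 + 1/4*a_s_3 + 1/2*a_s_4

Substituting a_s_1 = 1 and a_s_4 = 0, rearrange to (I - Q) a = r where r[i] = P(i -> s_1):
  [1, -1/6] . (a_s_2, a_s_3) = 7/12
  [-1/12, 3/4] . (a_s_2, a_s_3) = 1/6

Solving yields:
  a_s_2 = 67/106
  a_s_3 = 31/106

Starting state is s_3, so the absorption probability is a_s_3 = 31/106.

Answer: 31/106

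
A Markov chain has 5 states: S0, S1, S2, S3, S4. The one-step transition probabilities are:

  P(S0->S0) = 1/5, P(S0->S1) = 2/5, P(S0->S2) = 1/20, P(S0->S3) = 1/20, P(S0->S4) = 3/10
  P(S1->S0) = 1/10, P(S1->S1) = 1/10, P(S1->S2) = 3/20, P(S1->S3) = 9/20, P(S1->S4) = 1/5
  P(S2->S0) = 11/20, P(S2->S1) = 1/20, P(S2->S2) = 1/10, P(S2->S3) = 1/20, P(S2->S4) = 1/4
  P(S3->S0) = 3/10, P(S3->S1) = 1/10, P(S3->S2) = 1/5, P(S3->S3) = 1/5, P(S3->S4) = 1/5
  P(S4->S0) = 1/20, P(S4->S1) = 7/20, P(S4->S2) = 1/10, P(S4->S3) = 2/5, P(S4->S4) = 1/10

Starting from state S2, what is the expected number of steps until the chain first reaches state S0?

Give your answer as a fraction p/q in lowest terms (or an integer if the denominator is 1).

Answer: 7535/2566

Derivation:
Let h_i = expected steps to first reach S0 from state i.
Boundary: h_S0 = 0.
First-step equations for the other states:
  h_S1 = 1 + 1/10*h_S0 + 1/10*h_S1 + 3/20*h_S2 + 9/20*h_S3 + 1/5*h_S4
  h_S2 = 1 + 11/20*h_S0 + 1/20*h_S1 + 1/10*h_S2 + 1/20*h_S3 + 1/4*h_S4
  h_S3 = 1 + 3/10*h_S0 + 1/10*h_S1 + 1/5*h_S2 + 1/5*h_S3 + 1/5*h_S4
  h_S4 = 1 + 1/20*h_S0 + 7/20*h_S1 + 1/10*h_S2 + 2/5*h_S3 + 1/10*h_S4

Substituting h_S0 = 0 and rearranging gives the linear system (I - Q) h = 1:
  [9/10, -3/20, -9/20, -1/5] . (h_S1, h_S2, h_S3, h_S4) = 1
  [-1/20, 9/10, -1/20, -1/4] . (h_S1, h_S2, h_S3, h_S4) = 1
  [-1/10, -1/5, 4/5, -1/5] . (h_S1, h_S2, h_S3, h_S4) = 1
  [-7/20, -1/10, -2/5, 9/10] . (h_S1, h_S2, h_S3, h_S4) = 1

Solving yields:
  h_S1 = 5876/1283
  h_S2 = 7535/2566
  h_S3 = 9703/2566
  h_S4 = 12571/2566

Starting state is S2, so the expected hitting time is h_S2 = 7535/2566.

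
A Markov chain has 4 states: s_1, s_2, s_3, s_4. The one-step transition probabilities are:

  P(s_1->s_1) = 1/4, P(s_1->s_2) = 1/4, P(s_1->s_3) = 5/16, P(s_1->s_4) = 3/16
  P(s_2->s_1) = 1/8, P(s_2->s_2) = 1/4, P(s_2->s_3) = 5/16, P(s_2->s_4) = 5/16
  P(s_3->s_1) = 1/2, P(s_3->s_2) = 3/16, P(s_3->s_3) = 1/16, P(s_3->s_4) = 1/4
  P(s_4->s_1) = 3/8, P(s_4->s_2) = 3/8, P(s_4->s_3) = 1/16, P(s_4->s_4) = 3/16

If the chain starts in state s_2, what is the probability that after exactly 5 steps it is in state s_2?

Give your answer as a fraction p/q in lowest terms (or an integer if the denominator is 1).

Computing P^5 by repeated multiplication:
P^1 =
  s_1: [1/4, 1/4, 5/16, 3/16]
  s_2: [1/8, 1/4, 5/16, 5/16]
  s_3: [1/2, 3/16, 1/16, 1/4]
  s_4: [3/8, 3/8, 1/16, 3/16]
P^2 =
  s_1: [41/128, 65/256, 3/16, 61/256]
  s_2: [43/128, 69/256, 5/32, 61/256]
  s_3: [35/128, 71/256, 15/64, 55/256]
  s_4: [31/128, 69/256, 1/4, 61/256]
P^3 =
  s_1: [151/512, 549/2048, 211/1024, 473/2048]
  s_2: [73/256, 553/2048, 219/1024, 473/2048]
  s_3: [77/256, 537/2048, 205/1024, 485/2048]
  s_4: [79/256, 541/2048, 195/1024, 485/2048]
P^4 =
  s_1: [19/64, 2179/8192, 1665/8192, 479/2048]
  s_2: [1223/4096, 2175/8192, 1649/8192, 961/4096]
  s_3: [19/64, 547/2048, 1665/8192, 1907/8192]
  s_4: [1205/4096, 2193/8192, 1685/8192, 119/512]
P^5 =
  s_1: [19451/65536, 34935/131072, 6659/32768, 30599/131072]
  s_2: [19429/65536, 34963/131072, 6669/32768, 30575/131072]
  s_3: [19433/65536, 34917/131072, 1667/8192, 30617/131072]
  s_4: [19465/65536, 34891/131072, 6651/32768, 30647/131072]

(P^5)[s_2 -> s_2] = 34963/131072

Answer: 34963/131072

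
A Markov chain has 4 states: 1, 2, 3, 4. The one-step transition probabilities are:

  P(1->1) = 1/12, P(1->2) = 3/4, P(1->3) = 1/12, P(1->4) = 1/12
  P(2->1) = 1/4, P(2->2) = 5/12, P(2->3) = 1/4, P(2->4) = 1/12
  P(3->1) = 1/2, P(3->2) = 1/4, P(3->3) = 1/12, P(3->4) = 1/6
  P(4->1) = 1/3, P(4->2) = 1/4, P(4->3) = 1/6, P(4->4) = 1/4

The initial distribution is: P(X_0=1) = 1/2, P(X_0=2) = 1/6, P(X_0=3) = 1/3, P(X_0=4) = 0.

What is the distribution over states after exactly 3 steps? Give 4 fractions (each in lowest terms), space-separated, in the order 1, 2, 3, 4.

Answer: 683/2592 583/1296 55/324 101/864

Derivation:
Propagating the distribution step by step (d_{t+1} = d_t * P):
d_0 = (1=1/2, 2=1/6, 3=1/3, 4=0)
  d_1[1] = 1/2*1/12 + 1/6*1/4 + 1/3*1/2 + 0*1/3 = 1/4
  d_1[2] = 1/2*3/4 + 1/6*5/12 + 1/3*1/4 + 0*1/4 = 19/36
  d_1[3] = 1/2*1/12 + 1/6*1/4 + 1/3*1/12 + 0*1/6 = 1/9
  d_1[4] = 1/2*1/12 + 1/6*1/12 + 1/3*1/6 + 0*1/4 = 1/9
d_1 = (1=1/4, 2=19/36, 3=1/9, 4=1/9)
  d_2[1] = 1/4*1/12 + 19/36*1/4 + 1/9*1/2 + 1/9*1/3 = 53/216
  d_2[2] = 1/4*3/4 + 19/36*5/12 + 1/9*1/4 + 1/9*1/4 = 25/54
  d_2[3] = 1/4*1/12 + 19/36*1/4 + 1/9*1/12 + 1/9*1/6 = 13/72
  d_2[4] = 1/4*1/12 + 19/36*1/12 + 1/9*1/6 + 1/9*1/4 = 1/9
d_2 = (1=53/216, 2=25/54, 3=13/72, 4=1/9)
  d_3[1] = 53/216*1/12 + 25/54*1/4 + 13/72*1/2 + 1/9*1/3 = 683/2592
  d_3[2] = 53/216*3/4 + 25/54*5/12 + 13/72*1/4 + 1/9*1/4 = 583/1296
  d_3[3] = 53/216*1/12 + 25/54*1/4 + 13/72*1/12 + 1/9*1/6 = 55/324
  d_3[4] = 53/216*1/12 + 25/54*1/12 + 13/72*1/6 + 1/9*1/4 = 101/864
d_3 = (1=683/2592, 2=583/1296, 3=55/324, 4=101/864)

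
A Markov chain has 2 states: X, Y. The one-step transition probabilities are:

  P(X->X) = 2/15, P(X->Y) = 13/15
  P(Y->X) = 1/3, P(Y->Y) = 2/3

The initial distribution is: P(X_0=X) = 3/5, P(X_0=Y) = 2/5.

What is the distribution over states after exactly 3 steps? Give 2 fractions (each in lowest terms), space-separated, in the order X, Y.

Answer: 172/625 453/625

Derivation:
Propagating the distribution step by step (d_{t+1} = d_t * P):
d_0 = (X=3/5, Y=2/5)
  d_1[X] = 3/5*2/15 + 2/5*1/3 = 16/75
  d_1[Y] = 3/5*13/15 + 2/5*2/3 = 59/75
d_1 = (X=16/75, Y=59/75)
  d_2[X] = 16/75*2/15 + 59/75*1/3 = 109/375
  d_2[Y] = 16/75*13/15 + 59/75*2/3 = 266/375
d_2 = (X=109/375, Y=266/375)
  d_3[X] = 109/375*2/15 + 266/375*1/3 = 172/625
  d_3[Y] = 109/375*13/15 + 266/375*2/3 = 453/625
d_3 = (X=172/625, Y=453/625)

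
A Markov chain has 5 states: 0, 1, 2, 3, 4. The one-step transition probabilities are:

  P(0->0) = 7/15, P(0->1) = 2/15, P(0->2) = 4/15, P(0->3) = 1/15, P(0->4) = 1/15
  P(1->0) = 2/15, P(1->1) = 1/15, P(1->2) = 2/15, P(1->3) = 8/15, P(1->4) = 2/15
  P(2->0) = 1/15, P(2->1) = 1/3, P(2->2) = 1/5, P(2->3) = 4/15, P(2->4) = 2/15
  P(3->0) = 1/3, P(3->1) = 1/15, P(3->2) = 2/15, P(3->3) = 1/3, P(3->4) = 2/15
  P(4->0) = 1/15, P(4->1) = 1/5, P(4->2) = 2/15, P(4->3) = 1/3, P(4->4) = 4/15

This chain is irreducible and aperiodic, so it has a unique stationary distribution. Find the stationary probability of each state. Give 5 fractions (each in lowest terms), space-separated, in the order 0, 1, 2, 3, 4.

Answer: 17/67 10/67 12/67 19/67 9/67

Derivation:
The stationary distribution satisfies pi = pi * P, i.e.:
  pi_0 = 7/15*pi_0 + 2/15*pi_1 + 1/15*pi_2 + 1/3*pi_3 + 1/15*pi_4
  pi_1 = 2/15*pi_0 + 1/15*pi_1 + 1/3*pi_2 + 1/15*pi_3 + 1/5*pi_4
  pi_2 = 4/15*pi_0 + 2/15*pi_1 + 1/5*pi_2 + 2/15*pi_3 + 2/15*pi_4
  pi_3 = 1/15*pi_0 + 8/15*pi_1 + 4/15*pi_2 + 1/3*pi_3 + 1/3*pi_4
  pi_4 = 1/15*pi_0 + 2/15*pi_1 + 2/15*pi_2 + 2/15*pi_3 + 4/15*pi_4
with normalization: pi_0 + pi_1 + pi_2 + pi_3 + pi_4 = 1.

Using the first 4 balance equations plus normalization, the linear system A*pi = b is:
  [-8/15, 2/15, 1/15, 1/3, 1/15] . pi = 0
  [2/15, -14/15, 1/3, 1/15, 1/5] . pi = 0
  [4/15, 2/15, -4/5, 2/15, 2/15] . pi = 0
  [1/15, 8/15, 4/15, -2/3, 1/3] . pi = 0
  [1, 1, 1, 1, 1] . pi = 1

Solving yields:
  pi_0 = 17/67
  pi_1 = 10/67
  pi_2 = 12/67
  pi_3 = 19/67
  pi_4 = 9/67

Verification (pi * P):
  17/67*7/15 + 10/67*2/15 + 12/67*1/15 + 19/67*1/3 + 9/67*1/15 = 17/67 = pi_0  (ok)
  17/67*2/15 + 10/67*1/15 + 12/67*1/3 + 19/67*1/15 + 9/67*1/5 = 10/67 = pi_1  (ok)
  17/67*4/15 + 10/67*2/15 + 12/67*1/5 + 19/67*2/15 + 9/67*2/15 = 12/67 = pi_2  (ok)
  17/67*1/15 + 10/67*8/15 + 12/67*4/15 + 19/67*1/3 + 9/67*1/3 = 19/67 = pi_3  (ok)
  17/67*1/15 + 10/67*2/15 + 12/67*2/15 + 19/67*2/15 + 9/67*4/15 = 9/67 = pi_4  (ok)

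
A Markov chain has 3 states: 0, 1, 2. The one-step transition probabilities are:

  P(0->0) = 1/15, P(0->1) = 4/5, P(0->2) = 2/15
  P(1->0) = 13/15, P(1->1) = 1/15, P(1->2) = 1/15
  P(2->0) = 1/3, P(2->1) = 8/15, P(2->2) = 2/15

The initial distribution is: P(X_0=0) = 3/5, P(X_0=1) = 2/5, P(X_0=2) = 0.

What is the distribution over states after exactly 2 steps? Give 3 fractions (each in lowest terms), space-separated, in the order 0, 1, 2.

Answer: 563/1125 2/5 112/1125

Derivation:
Propagating the distribution step by step (d_{t+1} = d_t * P):
d_0 = (0=3/5, 1=2/5, 2=0)
  d_1[0] = 3/5*1/15 + 2/5*13/15 + 0*1/3 = 29/75
  d_1[1] = 3/5*4/5 + 2/5*1/15 + 0*8/15 = 38/75
  d_1[2] = 3/5*2/15 + 2/5*1/15 + 0*2/15 = 8/75
d_1 = (0=29/75, 1=38/75, 2=8/75)
  d_2[0] = 29/75*1/15 + 38/75*13/15 + 8/75*1/3 = 563/1125
  d_2[1] = 29/75*4/5 + 38/75*1/15 + 8/75*8/15 = 2/5
  d_2[2] = 29/75*2/15 + 38/75*1/15 + 8/75*2/15 = 112/1125
d_2 = (0=563/1125, 1=2/5, 2=112/1125)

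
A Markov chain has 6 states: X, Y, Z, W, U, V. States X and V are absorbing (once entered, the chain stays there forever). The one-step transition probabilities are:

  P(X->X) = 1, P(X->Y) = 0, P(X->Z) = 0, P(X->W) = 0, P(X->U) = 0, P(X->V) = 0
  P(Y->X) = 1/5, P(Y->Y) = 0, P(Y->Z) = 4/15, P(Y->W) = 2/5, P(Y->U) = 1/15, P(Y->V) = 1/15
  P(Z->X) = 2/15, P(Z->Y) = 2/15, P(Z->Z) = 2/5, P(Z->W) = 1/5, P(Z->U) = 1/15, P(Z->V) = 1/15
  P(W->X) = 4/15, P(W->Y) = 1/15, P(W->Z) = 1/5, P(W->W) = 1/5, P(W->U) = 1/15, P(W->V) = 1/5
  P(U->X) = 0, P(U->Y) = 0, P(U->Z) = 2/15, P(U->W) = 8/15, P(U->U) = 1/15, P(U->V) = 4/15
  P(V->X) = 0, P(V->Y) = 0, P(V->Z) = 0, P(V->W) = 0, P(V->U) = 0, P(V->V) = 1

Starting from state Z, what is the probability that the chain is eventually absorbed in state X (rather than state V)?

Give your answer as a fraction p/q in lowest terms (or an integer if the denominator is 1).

Let a_i = P(absorbed in X | start in state i).
Boundary conditions: a_X = 1, a_V = 0.
For each transient state i, a_i = sum_j P(i->j) * a_j:
  a_Y = 1/5*a_X + 0*a_Y + 4/15*a_Z + 2/5*a_W + 1/15*a_U + 1/15*a_V
  a_Z = 2/15*a_X + 2/15*a_Y + 2/5*a_Z + 1/5*a_W + 1/15*a_U + 1/15*a_V
  a_W = 4/15*a_X + 1/15*a_Y + 1/5*a_Z + 1/5*a_W + 1/15*a_U + 1/5*a_V
  a_U = 0*a_X + 0*a_Y + 2/15*a_Z + 8/15*a_W + 1/15*a_U + 4/15*a_V

Substituting a_X = 1 and a_V = 0, rearrange to (I - Q) a = r where r[i] = P(i -> X):
  [1, -4/15, -2/5, -1/15] . (a_Y, a_Z, a_W, a_U) = 1/5
  [-2/15, 3/5, -1/5, -1/15] . (a_Y, a_Z, a_W, a_U) = 2/15
  [-1/15, -1/5, 4/5, -1/15] . (a_Y, a_Z, a_W, a_U) = 4/15
  [0, -2/15, -8/15, 14/15] . (a_Y, a_Z, a_W, a_U) = 0

Solving yields:
  a_Y = 698/1141
  a_Z = 4731/7987
  a_W = 4524/7987
  a_U = 3261/7987

Starting state is Z, so the absorption probability is a_Z = 4731/7987.

Answer: 4731/7987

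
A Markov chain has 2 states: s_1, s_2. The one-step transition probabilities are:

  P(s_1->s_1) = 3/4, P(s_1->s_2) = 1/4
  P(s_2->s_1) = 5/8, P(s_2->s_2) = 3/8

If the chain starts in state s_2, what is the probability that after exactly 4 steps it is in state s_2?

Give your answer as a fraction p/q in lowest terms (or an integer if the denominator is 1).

Computing P^4 by repeated multiplication:
P^1 =
  s_1: [3/4, 1/4]
  s_2: [5/8, 3/8]
P^2 =
  s_1: [23/32, 9/32]
  s_2: [45/64, 19/64]
P^3 =
  s_1: [183/256, 73/256]
  s_2: [365/512, 147/512]
P^4 =
  s_1: [1463/2048, 585/2048]
  s_2: [2925/4096, 1171/4096]

(P^4)[s_2 -> s_2] = 1171/4096

Answer: 1171/4096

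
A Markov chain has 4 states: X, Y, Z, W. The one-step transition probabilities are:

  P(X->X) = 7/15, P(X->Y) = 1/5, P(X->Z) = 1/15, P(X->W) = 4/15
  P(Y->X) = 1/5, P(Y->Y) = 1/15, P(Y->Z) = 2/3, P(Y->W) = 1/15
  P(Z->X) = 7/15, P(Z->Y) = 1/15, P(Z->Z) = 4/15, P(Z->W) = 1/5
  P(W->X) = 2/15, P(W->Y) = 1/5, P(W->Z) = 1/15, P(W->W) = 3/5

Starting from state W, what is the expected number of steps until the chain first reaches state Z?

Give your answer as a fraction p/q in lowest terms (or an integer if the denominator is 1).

Answer: 255/44

Derivation:
Let h_i = expected steps to first reach Z from state i.
Boundary: h_Z = 0.
First-step equations for the other states:
  h_X = 1 + 7/15*h_X + 1/5*h_Y + 1/15*h_Z + 4/15*h_W
  h_Y = 1 + 1/5*h_X + 1/15*h_Y + 2/3*h_Z + 1/15*h_W
  h_W = 1 + 2/15*h_X + 1/5*h_Y + 1/15*h_Z + 3/5*h_W

Substituting h_Z = 0 and rearranging gives the linear system (I - Q) h = 1:
  [8/15, -1/5, -4/15] . (h_X, h_Y, h_W) = 1
  [-1/5, 14/15, -1/15] . (h_X, h_Y, h_W) = 1
  [-2/15, -1/5, 2/5] . (h_X, h_Y, h_W) = 1

Solving yields:
  h_X = 255/44
  h_Y = 30/11
  h_W = 255/44

Starting state is W, so the expected hitting time is h_W = 255/44.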